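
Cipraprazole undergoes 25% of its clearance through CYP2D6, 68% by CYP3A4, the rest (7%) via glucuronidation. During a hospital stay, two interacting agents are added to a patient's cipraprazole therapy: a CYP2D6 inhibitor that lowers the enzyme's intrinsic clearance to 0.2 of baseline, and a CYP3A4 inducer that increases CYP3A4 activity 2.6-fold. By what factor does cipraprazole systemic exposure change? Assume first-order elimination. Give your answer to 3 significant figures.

CYP2D6: 0.25 × 0.2 = 0.05
CYP3A4: 0.68 × 2.6 = 1.768
Other: 0.07 (unchanged)
Relative clearance = 0.05 + 1.768 + 0.07 = 1.888.
Systemic exposure ∝ 1/CL: fold-change = 1 / 1.888 = 0.530.

0.530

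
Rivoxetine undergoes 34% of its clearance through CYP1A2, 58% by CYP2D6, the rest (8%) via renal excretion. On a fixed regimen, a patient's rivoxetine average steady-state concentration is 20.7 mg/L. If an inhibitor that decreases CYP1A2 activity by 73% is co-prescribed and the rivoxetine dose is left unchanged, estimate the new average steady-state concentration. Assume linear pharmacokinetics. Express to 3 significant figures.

The CYP1A2 pathway (34% of clearance) drops to 0.27× activity: 0.34 × 0.27 = 0.0918.
CYP2D6 (58%) and the residual 8% are unaffected.
New clearance relative to baseline: 0.0918 + 0.58 + 0.08 = 0.7518.
With dosing unchanged, average steady-state concentration scales as 1/CL: 20.7 / 0.7518 = 27.5 mg/L.

27.5 mg/L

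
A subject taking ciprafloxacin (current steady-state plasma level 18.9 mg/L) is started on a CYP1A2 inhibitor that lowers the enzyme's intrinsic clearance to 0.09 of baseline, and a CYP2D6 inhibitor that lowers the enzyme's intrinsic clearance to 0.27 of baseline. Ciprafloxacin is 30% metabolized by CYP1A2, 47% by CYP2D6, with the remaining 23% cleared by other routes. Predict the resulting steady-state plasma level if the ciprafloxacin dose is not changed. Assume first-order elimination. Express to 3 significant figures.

CYP1A2: 0.3 × 0.09 = 0.027
CYP2D6: 0.47 × 0.27 = 0.1269
Other: 0.23 (unchanged)
CL_new/CL_old = 0.027 + 0.1269 + 0.23 = 0.3839.
Steady-state plasma level ∝ 1/CL: new value = 18.9 / 0.3839 = 49.2 mg/L.

49.2 mg/L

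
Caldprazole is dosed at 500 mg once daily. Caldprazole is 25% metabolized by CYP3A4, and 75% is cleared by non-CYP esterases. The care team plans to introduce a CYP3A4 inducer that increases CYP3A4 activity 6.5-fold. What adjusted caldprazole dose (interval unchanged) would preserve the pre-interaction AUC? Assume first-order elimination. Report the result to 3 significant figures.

The CYP3A4 pathway (25% of clearance) rises to 6.5× activity: 0.25 × 6.5 = 1.625.
Non-CYP routes (75%) are unchanged.
New clearance relative to baseline: 1.625 + 0.75 = 2.375.
To maintain the same steady-state level, dose must scale with clearance: new dose = 500 × 2.375 = 1.19 × 10³ mg.

1.19 × 10³ mg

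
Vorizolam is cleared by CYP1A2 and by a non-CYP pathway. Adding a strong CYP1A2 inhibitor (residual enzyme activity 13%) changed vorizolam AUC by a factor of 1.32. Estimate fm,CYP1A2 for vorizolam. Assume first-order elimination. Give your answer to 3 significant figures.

Let fm be the CYP1A2 fraction. New clearance relative to baseline = fm × 0.13 + (1 − fm).
AUC ratio = 1 / (new CL fraction), so new CL fraction = 1 / 1.32 = 0.7576.
fm × 0.13 + 1 − fm = 0.7576  ⇒  fm × (0.13 − 1) = −0.2424  ⇒  fm = 0.279.

0.279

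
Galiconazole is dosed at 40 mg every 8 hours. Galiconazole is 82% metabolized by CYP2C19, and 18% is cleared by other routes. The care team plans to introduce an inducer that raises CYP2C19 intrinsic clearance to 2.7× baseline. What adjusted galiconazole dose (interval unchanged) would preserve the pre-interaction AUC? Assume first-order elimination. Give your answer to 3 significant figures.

The CYP2C19 pathway (82% of clearance) rises to 2.7× activity: 0.82 × 2.7 = 2.214.
The remaining 18% of clearance is unaffected.
Relative clearance = 2.214 + 0.18 = 2.394.
To maintain the same steady-state level, dose must scale with clearance: new dose = 40 × 2.394 = 95.8 mg.

95.8 mg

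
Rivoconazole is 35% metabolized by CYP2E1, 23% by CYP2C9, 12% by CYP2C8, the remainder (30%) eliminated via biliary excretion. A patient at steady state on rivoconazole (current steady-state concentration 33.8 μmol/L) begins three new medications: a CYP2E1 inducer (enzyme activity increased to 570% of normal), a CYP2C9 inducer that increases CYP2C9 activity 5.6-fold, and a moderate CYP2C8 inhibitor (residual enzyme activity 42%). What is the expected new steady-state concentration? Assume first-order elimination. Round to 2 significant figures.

The CYP2E1 pathway (35% of clearance) increases to 5.7× activity: 0.35 × 5.7 = 1.995.
The CYP2C9 pathway (23% of clearance) is boosted to 5.6× activity: 0.23 × 5.6 = 1.288.
The CYP2C8 pathway (12% of clearance) drops to 0.42× activity: 0.12 × 0.42 = 0.0504.
Non-CYP routes (30%) are unchanged.
Relative clearance = 1.995 + 1.288 + 0.0504 + 0.3 = 3.6334.
New steady-state concentration = 33.8 / 3.6334 = 9.3 μmol/L (concentration scales inversely with clearance).

9.3 μmol/L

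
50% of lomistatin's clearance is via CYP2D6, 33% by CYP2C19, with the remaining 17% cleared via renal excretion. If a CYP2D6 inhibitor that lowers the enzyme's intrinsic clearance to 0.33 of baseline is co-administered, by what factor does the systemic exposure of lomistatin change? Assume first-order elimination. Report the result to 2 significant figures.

The CYP2D6 pathway (50% of clearance) falls to 0.33× activity: 0.5 × 0.33 = 0.165.
CYP2C19 (33%) and the residual 17% are unaffected.
New clearance relative to baseline: 0.165 + 0.33 + 0.17 = 0.665.
Systemic exposure is inversely proportional to clearance, so the fold-change is 1 / 0.665 = 1.5.

1.5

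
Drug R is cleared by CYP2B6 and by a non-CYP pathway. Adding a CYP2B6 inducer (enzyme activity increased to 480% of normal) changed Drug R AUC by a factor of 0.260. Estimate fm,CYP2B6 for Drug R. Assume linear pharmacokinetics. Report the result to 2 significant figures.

0.75

CL'/CL = 1 / 0.260 = 3.846
4.8·fm + (1 − fm) = 3.846
fm = (3.846 − 1) / (4.8 − 1) = 0.75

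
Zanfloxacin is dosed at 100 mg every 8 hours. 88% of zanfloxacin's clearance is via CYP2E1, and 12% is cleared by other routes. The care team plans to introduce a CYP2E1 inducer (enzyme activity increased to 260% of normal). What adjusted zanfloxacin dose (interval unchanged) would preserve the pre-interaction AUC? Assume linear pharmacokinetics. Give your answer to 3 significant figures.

CYP2E1: 0.88 × 2.6 = 2.288
Other: 0.12 (unchanged)
CL_new/CL_old = 2.288 + 0.12 = 2.408.
To maintain the same steady-state level, dose must scale with clearance: new dose = 100 × 2.408 = 241 mg.

241 mg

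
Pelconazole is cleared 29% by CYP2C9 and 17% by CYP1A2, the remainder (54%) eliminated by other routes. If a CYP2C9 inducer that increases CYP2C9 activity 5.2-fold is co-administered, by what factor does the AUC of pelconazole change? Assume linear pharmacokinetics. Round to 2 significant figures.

0.45

The CYP2C9 pathway (29% of clearance) rises to 5.2× activity: 0.29 × 5.2 = 1.508.
CYP1A2 (17%) and the residual 54% are unaffected.
Relative clearance = 1.508 + 0.17 + 0.54 = 2.218.
AUC ratio = CL_old/CL_new = 1 / 2.218 = 0.45.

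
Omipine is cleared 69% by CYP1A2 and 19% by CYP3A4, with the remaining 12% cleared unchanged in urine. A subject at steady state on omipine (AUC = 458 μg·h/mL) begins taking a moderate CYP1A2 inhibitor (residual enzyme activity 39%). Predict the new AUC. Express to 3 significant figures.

The CYP1A2 pathway (69% of clearance) falls to 0.39× activity: 0.69 × 0.39 = 0.2691.
CYP3A4 (19%) and the residual 12% are unaffected.
Relative clearance = 0.2691 + 0.19 + 0.12 = 0.5791.
With dosing unchanged, AUC scales as 1/CL: 458 / 0.5791 = 791 μg·h/mL.

791 μg·h/mL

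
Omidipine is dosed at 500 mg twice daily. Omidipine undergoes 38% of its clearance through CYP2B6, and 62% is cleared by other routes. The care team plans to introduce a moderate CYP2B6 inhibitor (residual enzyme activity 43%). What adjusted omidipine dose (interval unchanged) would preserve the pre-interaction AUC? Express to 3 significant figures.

CYP2B6: 0.38 × 0.43 = 0.1634
Other: 0.62 (unchanged)
CL_new/CL_old = 0.1634 + 0.62 = 0.7834.
Css,avg = (dose rate)/CL, so holding Css fixed requires dose ∝ CL: 500 × 0.7834 = 392 mg.

392 mg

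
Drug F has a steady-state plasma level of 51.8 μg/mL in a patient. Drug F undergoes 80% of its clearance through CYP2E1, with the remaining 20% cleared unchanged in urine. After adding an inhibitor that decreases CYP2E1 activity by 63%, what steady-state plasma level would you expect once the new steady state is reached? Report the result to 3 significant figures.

The CYP2E1 pathway (80% of clearance) falls to 0.37× activity: 0.8 × 0.37 = 0.296.
Non-CYP routes (20%) are unchanged.
New clearance relative to baseline: 0.296 + 0.2 = 0.496.
New steady-state plasma level = baseline ÷ relative clearance = 51.8 / 0.496 = 104 μg/mL.

104 μg/mL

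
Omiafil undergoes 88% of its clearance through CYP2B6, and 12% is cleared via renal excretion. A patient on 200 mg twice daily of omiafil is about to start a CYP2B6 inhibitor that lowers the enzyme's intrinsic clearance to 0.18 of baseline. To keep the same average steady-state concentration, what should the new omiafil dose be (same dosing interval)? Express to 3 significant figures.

55.7 mg

The CYP2B6 pathway (88% of clearance) drops to 0.18× activity: 0.88 × 0.18 = 0.1584.
The remaining 12% of clearance is unaffected.
New clearance relative to baseline: 0.1584 + 0.12 = 0.2784.
To maintain the same steady-state level, dose must scale with clearance: new dose = 200 × 0.2784 = 55.7 mg.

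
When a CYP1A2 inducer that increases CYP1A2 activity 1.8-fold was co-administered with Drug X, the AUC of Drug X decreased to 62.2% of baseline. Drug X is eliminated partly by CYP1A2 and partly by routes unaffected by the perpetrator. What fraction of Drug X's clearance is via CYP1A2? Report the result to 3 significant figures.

CL'/CL = 1 / 0.622 = 1.608
1.8·fm + (1 − fm) = 1.608
fm = (1.608 − 1) / (1.8 − 1) = 0.760

0.760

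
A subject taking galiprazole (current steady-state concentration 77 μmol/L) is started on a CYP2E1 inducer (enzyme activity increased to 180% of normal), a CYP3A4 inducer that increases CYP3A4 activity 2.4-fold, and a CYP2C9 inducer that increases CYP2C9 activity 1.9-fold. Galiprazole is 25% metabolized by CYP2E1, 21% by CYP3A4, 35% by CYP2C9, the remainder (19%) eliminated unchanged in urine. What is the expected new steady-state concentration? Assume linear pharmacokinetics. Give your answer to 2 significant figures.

43 μmol/L

The CYP2E1 pathway (25% of clearance) is boosted to 1.8× activity: 0.25 × 1.8 = 0.45.
The CYP3A4 pathway (21% of clearance) increases to 2.4× activity: 0.21 × 2.4 = 0.504.
The CYP2C9 pathway (35% of clearance) increases to 1.9× activity: 0.35 × 1.9 = 0.665.
Non-CYP routes (19%) are unchanged.
Relative clearance = 0.45 + 0.504 + 0.665 + 0.19 = 1.809.
Steady-state concentration ∝ 1/CL: new value = 77 / 1.809 = 43 μmol/L.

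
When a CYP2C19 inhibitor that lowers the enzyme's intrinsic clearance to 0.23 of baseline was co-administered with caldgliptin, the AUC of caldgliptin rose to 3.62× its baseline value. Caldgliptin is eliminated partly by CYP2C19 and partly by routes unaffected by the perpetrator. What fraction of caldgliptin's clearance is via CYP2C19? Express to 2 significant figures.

0.94

Call the CYP2C19 fraction fm. After the interaction, CL_new/CL_old = fm × 0.23 + (1 − fm).
AUC ratio = 1 / (new CL fraction), so new CL fraction = 1 / 3.62 = 0.2762.
fm × 0.23 + 1 − fm = 0.2762  ⇒  fm × (0.23 − 1) = −0.7238  ⇒  fm = 0.94.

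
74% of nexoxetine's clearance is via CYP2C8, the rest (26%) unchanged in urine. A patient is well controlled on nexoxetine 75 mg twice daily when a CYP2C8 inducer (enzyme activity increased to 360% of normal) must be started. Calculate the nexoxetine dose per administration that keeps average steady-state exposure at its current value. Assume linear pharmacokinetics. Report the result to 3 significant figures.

219 mg

The CYP2C8 pathway (74% of clearance) is boosted to 3.6× activity: 0.74 × 3.6 = 2.664.
The remaining 26% of clearance is unaffected.
CL_new/CL_old = 2.664 + 0.26 = 2.924.
Exposure is unchanged when dose changes in proportion to clearance. New dose = 75 mg × 2.924 = 219 mg.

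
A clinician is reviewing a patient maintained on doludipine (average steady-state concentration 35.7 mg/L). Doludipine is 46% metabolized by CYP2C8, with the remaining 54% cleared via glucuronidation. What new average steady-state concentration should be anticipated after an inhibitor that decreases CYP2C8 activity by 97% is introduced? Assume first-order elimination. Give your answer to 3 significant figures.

64.5 mg/L

CYP2C8: 0.46 × 0.03 = 0.0138
Other: 0.54 (unchanged)
Relative clearance = 0.0138 + 0.54 = 0.5538.
New average steady-state concentration = baseline ÷ relative clearance = 35.7 / 0.5538 = 64.5 mg/L.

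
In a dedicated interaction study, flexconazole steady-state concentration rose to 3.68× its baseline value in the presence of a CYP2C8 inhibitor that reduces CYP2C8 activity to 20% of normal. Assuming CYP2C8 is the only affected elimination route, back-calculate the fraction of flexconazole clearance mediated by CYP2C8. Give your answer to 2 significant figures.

0.91

CL'/CL = 1 / 3.68 = 0.2717
0.2·fm + (1 − fm) = 0.2717
fm = (0.2717 − 1) / (0.2 − 1) = 0.91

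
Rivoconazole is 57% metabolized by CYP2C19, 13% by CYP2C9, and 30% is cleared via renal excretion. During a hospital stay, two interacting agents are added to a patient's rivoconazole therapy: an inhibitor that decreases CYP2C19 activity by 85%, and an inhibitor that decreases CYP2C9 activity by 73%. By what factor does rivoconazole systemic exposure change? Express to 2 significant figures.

2.4

CYP2C19: 0.57 × 0.15 = 0.0855
CYP2C9: 0.13 × 0.27 = 0.0351
Other: 0.3 (unchanged)
Relative clearance = 0.0855 + 0.0351 + 0.3 = 0.4206.
Because systemic exposure varies inversely with clearance, the combined effect is 1 / 0.4206 = 2.4.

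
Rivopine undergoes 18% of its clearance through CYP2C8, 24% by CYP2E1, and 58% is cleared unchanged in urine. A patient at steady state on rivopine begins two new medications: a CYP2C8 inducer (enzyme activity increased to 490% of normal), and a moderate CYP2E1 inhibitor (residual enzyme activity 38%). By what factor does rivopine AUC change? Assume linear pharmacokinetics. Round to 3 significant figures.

0.644

CYP2C8: 0.18 × 4.9 = 0.882
CYP2E1: 0.24 × 0.38 = 0.0912
Other: 0.58 (unchanged)
New clearance relative to baseline: 0.882 + 0.0912 + 0.58 = 1.5532.
Because AUC varies inversely with clearance, the combined effect is 1 / 1.5532 = 0.644.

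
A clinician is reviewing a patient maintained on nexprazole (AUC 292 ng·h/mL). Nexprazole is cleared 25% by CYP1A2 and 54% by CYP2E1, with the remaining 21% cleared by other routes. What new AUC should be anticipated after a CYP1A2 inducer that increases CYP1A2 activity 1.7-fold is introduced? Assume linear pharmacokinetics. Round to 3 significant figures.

The CYP1A2 pathway (25% of clearance) is boosted to 1.7× activity: 0.25 × 1.7 = 0.425.
CYP2E1 (54%) and the residual 21% are unaffected.
New clearance relative to baseline: 0.425 + 0.54 + 0.21 = 1.175.
New AUC = baseline ÷ relative clearance = 292 / 1.175 = 249 ng·h/mL.

249 ng·h/mL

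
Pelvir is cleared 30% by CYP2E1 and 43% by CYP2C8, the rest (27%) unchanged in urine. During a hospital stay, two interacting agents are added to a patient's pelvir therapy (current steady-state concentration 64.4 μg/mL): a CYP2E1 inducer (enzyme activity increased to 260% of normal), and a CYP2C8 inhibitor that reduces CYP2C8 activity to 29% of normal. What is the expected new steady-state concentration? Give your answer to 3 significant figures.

54.8 μg/mL

The CYP2E1 pathway (30% of clearance) rises to 2.6× activity: 0.3 × 2.6 = 0.78.
The CYP2C8 pathway (43% of clearance) is reduced to 0.29× activity: 0.43 × 0.29 = 0.1247.
Non-CYP routes (27%) are unchanged.
Relative clearance = 0.78 + 0.1247 + 0.27 = 1.1747.
Dividing the baseline by the relative clearance: 64.4 / 1.1747 = 54.8 μg/mL.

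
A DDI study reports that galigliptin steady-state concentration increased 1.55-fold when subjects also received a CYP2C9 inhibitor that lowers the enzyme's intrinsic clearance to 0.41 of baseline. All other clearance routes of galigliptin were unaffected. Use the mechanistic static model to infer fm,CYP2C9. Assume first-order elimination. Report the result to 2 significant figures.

Let x = fm,CYP2C9. Because steady-state concentration ∝ 1/CL, relative clearance fell to 1/1.55 = 0.6452.
Only the CYP2C9 route changed, so 0.6452 = x·0.41 + (1 − x), giving x = 0.60.

0.60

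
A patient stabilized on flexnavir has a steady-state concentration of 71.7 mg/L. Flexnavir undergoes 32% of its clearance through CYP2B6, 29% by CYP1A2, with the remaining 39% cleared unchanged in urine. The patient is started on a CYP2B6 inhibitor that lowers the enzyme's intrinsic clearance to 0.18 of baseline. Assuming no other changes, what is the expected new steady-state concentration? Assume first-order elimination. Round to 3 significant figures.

97.2 mg/L

The CYP2B6 pathway (32% of clearance) falls to 0.18× activity: 0.32 × 0.18 = 0.0576.
CYP1A2 (29%) and the residual 39% are unaffected.
Relative clearance = 0.0576 + 0.29 + 0.39 = 0.7376.
Steady-state concentration ∝ 1/CL, so new value = 71.7 / 0.7376 = 97.2 mg/L.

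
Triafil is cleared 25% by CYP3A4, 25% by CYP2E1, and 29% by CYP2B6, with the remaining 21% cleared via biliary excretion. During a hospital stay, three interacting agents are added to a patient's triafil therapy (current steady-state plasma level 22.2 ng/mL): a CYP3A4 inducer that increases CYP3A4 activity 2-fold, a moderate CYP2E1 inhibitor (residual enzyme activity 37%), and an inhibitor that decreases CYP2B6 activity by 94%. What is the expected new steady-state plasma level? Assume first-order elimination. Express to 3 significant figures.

The CYP3A4 pathway (25% of clearance) increases to 2× activity: 0.25 × 2 = 0.5.
The CYP2E1 pathway (25% of clearance) drops to 0.37× activity: 0.25 × 0.37 = 0.0925.
The CYP2B6 pathway (29% of clearance) falls to 0.06× activity: 0.29 × 0.06 = 0.0174.
The remaining 21% of clearance is unaffected.
CL_new/CL_old = 0.5 + 0.0925 + 0.0174 + 0.21 = 0.8199.
Steady-state plasma level ∝ 1/CL: new value = 22.2 / 0.8199 = 27.1 ng/mL.

27.1 ng/mL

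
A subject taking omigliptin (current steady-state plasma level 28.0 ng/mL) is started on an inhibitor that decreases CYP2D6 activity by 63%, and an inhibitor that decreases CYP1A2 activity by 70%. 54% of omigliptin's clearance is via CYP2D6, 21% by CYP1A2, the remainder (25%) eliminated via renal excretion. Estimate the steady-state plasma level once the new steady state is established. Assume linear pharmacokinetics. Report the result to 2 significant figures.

The CYP2D6 pathway (54% of clearance) is reduced to 0.37× activity: 0.54 × 0.37 = 0.1998.
The CYP1A2 pathway (21% of clearance) drops to 0.3× activity: 0.21 × 0.3 = 0.063.
The remaining 25% of clearance is unaffected.
New clearance relative to baseline: 0.1998 + 0.063 + 0.25 = 0.5128.
Steady-state plasma level ∝ 1/CL: new value = 28.0 / 0.5128 = 55 ng/mL.

55 ng/mL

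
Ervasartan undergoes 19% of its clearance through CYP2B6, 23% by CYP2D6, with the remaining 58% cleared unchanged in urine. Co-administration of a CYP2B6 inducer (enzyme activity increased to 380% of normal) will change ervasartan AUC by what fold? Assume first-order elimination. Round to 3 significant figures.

The CYP2B6 pathway (19% of clearance) rises to 3.8× activity: 0.19 × 3.8 = 0.722.
CYP2D6 (23%) and the residual 58% are unaffected.
CL_new/CL_old = 0.722 + 0.23 + 0.58 = 1.532.
AUC is inversely proportional to clearance, so the fold-change is 1 / 1.532 = 0.653.

0.653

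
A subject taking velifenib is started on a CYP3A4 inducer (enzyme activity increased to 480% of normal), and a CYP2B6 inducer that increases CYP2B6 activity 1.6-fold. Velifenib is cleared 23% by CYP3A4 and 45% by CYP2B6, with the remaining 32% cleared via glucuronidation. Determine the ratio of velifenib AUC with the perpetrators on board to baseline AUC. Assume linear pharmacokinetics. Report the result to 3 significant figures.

0.466

The CYP3A4 pathway (23% of clearance) rises to 4.8× activity: 0.23 × 4.8 = 1.104.
The CYP2B6 pathway (45% of clearance) is boosted to 1.6× activity: 0.45 × 1.6 = 0.72.
The remaining 32% of clearance is unaffected.
New clearance relative to baseline: 1.104 + 0.72 + 0.32 = 2.144.
Because AUC varies inversely with clearance, the combined effect is 1 / 2.144 = 0.466.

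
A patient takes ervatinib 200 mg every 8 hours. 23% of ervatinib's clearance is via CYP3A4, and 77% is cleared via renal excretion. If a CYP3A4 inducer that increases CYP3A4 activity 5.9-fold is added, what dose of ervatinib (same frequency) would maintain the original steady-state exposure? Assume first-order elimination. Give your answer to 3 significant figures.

The CYP3A4 pathway (23% of clearance) increases to 5.9× activity: 0.23 × 5.9 = 1.357.
The remaining 77% of clearance is unaffected.
CL_new/CL_old = 1.357 + 0.77 = 2.127.
Exposure is unchanged when dose changes in proportion to clearance. New dose = 200 mg × 2.127 = 425 mg.

425 mg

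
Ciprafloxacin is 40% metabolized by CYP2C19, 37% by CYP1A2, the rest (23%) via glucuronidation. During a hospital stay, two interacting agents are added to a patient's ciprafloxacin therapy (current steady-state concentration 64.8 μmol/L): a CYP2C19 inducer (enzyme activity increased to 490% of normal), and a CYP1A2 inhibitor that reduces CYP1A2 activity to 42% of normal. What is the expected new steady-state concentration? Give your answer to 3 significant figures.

27.6 μmol/L

The CYP2C19 pathway (40% of clearance) rises to 4.9× activity: 0.4 × 4.9 = 1.96.
The CYP1A2 pathway (37% of clearance) is reduced to 0.42× activity: 0.37 × 0.42 = 0.1554.
Non-CYP routes (23%) are unchanged.
Relative clearance = 1.96 + 0.1554 + 0.23 = 2.3454.
New steady-state concentration = 64.8 / 2.3454 = 27.6 μmol/L (concentration scales inversely with clearance).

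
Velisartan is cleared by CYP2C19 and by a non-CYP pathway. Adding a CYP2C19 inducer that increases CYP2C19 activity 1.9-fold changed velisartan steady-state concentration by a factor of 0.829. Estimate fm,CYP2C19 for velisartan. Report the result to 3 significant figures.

Call the CYP2C19 fraction fm. After the interaction, CL_new/CL_old = fm × 1.9 + (1 − fm).
Steady-state concentration ratio = 1 / (new CL fraction), so new CL fraction = 1 / 0.829 = 1.206.
fm × 1.9 + 1 − fm = 1.206  ⇒  fm × (1.9 − 1) = 0.2063  ⇒  fm = 0.229.

0.229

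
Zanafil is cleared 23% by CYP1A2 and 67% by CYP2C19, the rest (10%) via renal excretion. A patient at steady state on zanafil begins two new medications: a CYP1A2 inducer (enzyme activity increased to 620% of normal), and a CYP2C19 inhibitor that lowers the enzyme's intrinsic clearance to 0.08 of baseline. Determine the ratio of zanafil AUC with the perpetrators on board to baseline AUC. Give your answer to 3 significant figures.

0.633

The CYP1A2 pathway (23% of clearance) rises to 6.2× activity: 0.23 × 6.2 = 1.426.
The CYP2C19 pathway (67% of clearance) falls to 0.08× activity: 0.67 × 0.08 = 0.0536.
The remaining 10% of clearance is unaffected.
CL_new/CL_old = 1.426 + 0.0536 + 0.1 = 1.5796.
Because AUC varies inversely with clearance, the combined effect is 1 / 1.5796 = 0.633.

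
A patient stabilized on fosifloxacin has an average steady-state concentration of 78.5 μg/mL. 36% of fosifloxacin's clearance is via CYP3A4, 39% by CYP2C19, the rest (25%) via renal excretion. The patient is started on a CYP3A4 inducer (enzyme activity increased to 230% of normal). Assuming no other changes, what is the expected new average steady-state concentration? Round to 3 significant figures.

53.5 μg/mL

The CYP3A4 pathway (36% of clearance) rises to 2.3× activity: 0.36 × 2.3 = 0.828.
CYP2C19 (39%) and the residual 25% are unaffected.
Relative clearance = 0.828 + 0.39 + 0.25 = 1.468.
Average steady-state concentration ∝ 1/CL, so new value = 78.5 / 1.468 = 53.5 μg/mL.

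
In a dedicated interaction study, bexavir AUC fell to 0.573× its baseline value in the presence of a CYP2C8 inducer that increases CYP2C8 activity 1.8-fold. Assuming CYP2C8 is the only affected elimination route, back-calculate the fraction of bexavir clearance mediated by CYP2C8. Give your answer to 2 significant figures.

0.93

CL'/CL = 1 / 0.573 = 1.745
1.8·fm + (1 − fm) = 1.745
fm = (1.745 − 1) / (1.8 − 1) = 0.93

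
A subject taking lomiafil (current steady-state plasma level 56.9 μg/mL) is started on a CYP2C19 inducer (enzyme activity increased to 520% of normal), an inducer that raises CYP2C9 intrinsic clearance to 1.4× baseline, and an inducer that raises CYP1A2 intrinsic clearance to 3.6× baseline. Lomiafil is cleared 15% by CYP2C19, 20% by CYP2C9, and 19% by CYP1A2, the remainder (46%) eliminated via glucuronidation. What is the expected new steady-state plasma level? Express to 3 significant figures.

25.8 μg/mL

The CYP2C19 pathway (15% of clearance) rises to 5.2× activity: 0.15 × 5.2 = 0.78.
The CYP2C9 pathway (20% of clearance) increases to 1.4× activity: 0.2 × 1.4 = 0.28.
The CYP1A2 pathway (19% of clearance) rises to 3.6× activity: 0.19 × 3.6 = 0.684.
The remaining 46% of clearance is unaffected.
Relative clearance = 0.78 + 0.28 + 0.684 + 0.46 = 2.204.
New steady-state plasma level = 56.9 / 2.204 = 25.8 μg/mL (concentration scales inversely with clearance).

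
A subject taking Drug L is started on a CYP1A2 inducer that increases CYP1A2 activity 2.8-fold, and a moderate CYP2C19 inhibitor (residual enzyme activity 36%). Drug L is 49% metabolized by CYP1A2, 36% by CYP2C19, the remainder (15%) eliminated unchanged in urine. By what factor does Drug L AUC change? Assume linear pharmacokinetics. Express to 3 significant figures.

CYP1A2: 0.49 × 2.8 = 1.372
CYP2C19: 0.36 × 0.36 = 0.1296
Other: 0.15 (unchanged)
Relative clearance = 1.372 + 0.1296 + 0.15 = 1.6516.
Net AUC ratio = 1 / 1.6516 = 0.605.

0.605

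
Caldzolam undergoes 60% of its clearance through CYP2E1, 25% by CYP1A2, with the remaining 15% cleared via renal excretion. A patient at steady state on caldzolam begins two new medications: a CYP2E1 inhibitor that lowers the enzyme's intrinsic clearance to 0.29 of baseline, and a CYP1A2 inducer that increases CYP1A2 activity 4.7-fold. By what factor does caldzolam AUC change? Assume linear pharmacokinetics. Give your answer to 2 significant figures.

The CYP2E1 pathway (60% of clearance) falls to 0.29× activity: 0.6 × 0.29 = 0.174.
The CYP1A2 pathway (25% of clearance) increases to 4.7× activity: 0.25 × 4.7 = 1.175.
Non-CYP routes (15%) are unchanged.
Relative clearance = 0.174 + 1.175 + 0.15 = 1.499.
Net AUC ratio = 1 / 1.499 = 0.67.

0.67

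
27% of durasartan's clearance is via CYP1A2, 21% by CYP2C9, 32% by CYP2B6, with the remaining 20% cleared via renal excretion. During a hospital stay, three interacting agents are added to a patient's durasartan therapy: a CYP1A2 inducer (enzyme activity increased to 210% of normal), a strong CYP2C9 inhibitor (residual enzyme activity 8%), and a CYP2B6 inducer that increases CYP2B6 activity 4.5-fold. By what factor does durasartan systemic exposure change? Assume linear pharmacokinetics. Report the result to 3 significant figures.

0.450

The CYP1A2 pathway (27% of clearance) is boosted to 2.1× activity: 0.27 × 2.1 = 0.567.
The CYP2C9 pathway (21% of clearance) is reduced to 0.08× activity: 0.21 × 0.08 = 0.0168.
The CYP2B6 pathway (32% of clearance) is boosted to 4.5× activity: 0.32 × 4.5 = 1.44.
Non-CYP routes (20%) are unchanged.
Relative clearance = 0.567 + 0.0168 + 1.44 + 0.2 = 2.2238.
Systemic exposure ∝ 1/CL: fold-change = 1 / 2.2238 = 0.450.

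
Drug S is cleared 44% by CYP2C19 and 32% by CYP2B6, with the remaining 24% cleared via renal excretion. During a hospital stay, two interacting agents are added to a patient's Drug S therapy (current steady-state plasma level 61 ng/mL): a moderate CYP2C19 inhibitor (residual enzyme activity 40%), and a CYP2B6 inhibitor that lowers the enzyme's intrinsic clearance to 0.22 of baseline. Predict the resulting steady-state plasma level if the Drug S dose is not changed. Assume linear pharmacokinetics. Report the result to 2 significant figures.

The CYP2C19 pathway (44% of clearance) is reduced to 0.4× activity: 0.44 × 0.4 = 0.176.
The CYP2B6 pathway (32% of clearance) drops to 0.22× activity: 0.32 × 0.22 = 0.0704.
The remaining 24% of clearance is unaffected.
CL_new/CL_old = 0.176 + 0.0704 + 0.24 = 0.4864.
Steady-state plasma level ∝ 1/CL: new value = 61 / 0.4864 = 1.3 × 10² ng/mL.

1.3 × 10² ng/mL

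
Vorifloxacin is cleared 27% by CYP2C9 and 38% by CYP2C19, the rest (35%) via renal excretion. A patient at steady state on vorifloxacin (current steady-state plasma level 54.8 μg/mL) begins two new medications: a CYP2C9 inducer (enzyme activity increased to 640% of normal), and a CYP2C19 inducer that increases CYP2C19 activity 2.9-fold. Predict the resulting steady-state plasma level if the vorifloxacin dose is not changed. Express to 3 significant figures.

The CYP2C9 pathway (27% of clearance) rises to 6.4× activity: 0.27 × 6.4 = 1.728.
The CYP2C19 pathway (38% of clearance) rises to 2.9× activity: 0.38 × 2.9 = 1.102.
The remaining 35% of clearance is unaffected.
Relative clearance = 1.728 + 1.102 + 0.35 = 3.18.
Dividing the baseline by the relative clearance: 54.8 / 3.18 = 17.2 μg/mL.

17.2 μg/mL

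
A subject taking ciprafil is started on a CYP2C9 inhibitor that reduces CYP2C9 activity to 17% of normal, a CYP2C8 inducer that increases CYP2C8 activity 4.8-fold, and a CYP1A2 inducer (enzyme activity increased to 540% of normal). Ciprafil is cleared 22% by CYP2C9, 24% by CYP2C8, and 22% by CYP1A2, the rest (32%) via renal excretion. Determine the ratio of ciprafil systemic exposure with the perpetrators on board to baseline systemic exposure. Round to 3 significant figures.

The CYP2C9 pathway (22% of clearance) falls to 0.17× activity: 0.22 × 0.17 = 0.0374.
The CYP2C8 pathway (24% of clearance) rises to 4.8× activity: 0.24 × 4.8 = 1.152.
The CYP1A2 pathway (22% of clearance) is boosted to 5.4× activity: 0.22 × 5.4 = 1.188.
The remaining 32% of clearance is unaffected.
Relative clearance = 0.0374 + 1.152 + 1.188 + 0.32 = 2.6974.
Because systemic exposure varies inversely with clearance, the combined effect is 1 / 2.6974 = 0.371.

0.371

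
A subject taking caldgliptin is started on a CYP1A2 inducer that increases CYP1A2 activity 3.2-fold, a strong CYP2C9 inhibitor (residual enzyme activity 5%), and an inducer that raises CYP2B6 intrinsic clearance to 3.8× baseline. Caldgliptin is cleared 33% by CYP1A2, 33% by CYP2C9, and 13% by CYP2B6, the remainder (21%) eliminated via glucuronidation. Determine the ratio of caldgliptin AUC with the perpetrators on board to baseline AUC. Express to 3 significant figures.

CYP1A2: 0.33 × 3.2 = 1.056
CYP2C9: 0.33 × 0.05 = 0.0165
CYP2B6: 0.13 × 3.8 = 0.494
Other: 0.21 (unchanged)
New clearance relative to baseline: 1.056 + 0.0165 + 0.494 + 0.21 = 1.7765.
Net AUC ratio = 1 / 1.7765 = 0.563.

0.563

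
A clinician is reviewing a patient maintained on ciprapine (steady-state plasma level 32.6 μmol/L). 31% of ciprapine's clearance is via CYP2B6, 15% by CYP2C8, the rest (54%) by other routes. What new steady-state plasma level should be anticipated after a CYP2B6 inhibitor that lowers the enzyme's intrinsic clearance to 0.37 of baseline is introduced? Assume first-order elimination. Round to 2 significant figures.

41 μmol/L

The CYP2B6 pathway (31% of clearance) falls to 0.37× activity: 0.31 × 0.37 = 0.1147.
CYP2C8 (15%) and the residual 54% are unaffected.
CL_new/CL_old = 0.1147 + 0.15 + 0.54 = 0.8047.
With dosing unchanged, steady-state plasma level scales as 1/CL: 32.6 / 0.8047 = 41 μmol/L.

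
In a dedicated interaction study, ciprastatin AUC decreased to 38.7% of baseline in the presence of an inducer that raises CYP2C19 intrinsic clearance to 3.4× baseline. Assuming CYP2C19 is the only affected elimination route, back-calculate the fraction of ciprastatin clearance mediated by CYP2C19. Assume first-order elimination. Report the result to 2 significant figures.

Let fm be the CYP2C19 fraction. New clearance relative to baseline = fm × 3.4 + (1 − fm).
AUC ratio = 1 / (new CL fraction), so new CL fraction = 1 / 0.387 = 2.584.
fm × 3.4 + 1 − fm = 2.584  ⇒  fm × (3.4 − 1) = 1.584  ⇒  fm = 0.66.

0.66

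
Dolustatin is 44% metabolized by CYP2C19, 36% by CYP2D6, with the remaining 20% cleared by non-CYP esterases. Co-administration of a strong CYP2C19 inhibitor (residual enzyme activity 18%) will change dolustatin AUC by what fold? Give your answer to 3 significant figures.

1.56

The CYP2C19 pathway (44% of clearance) drops to 0.18× activity: 0.44 × 0.18 = 0.0792.
CYP2D6 (36%) and the residual 20% are unaffected.
Relative clearance = 0.0792 + 0.36 + 0.2 = 0.6392.
AUC is inversely proportional to clearance, so the fold-change is 1 / 0.6392 = 1.56.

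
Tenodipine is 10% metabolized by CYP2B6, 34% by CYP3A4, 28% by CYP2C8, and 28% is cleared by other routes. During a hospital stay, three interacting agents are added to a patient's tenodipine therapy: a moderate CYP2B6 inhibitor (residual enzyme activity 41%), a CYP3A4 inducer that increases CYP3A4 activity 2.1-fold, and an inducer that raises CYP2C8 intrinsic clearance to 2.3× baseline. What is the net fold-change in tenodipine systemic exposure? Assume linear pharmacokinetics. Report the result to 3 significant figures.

The CYP2B6 pathway (10% of clearance) drops to 0.41× activity: 0.1 × 0.41 = 0.041.
The CYP3A4 pathway (34% of clearance) increases to 2.1× activity: 0.34 × 2.1 = 0.714.
The CYP2C8 pathway (28% of clearance) is boosted to 2.3× activity: 0.28 × 2.3 = 0.644.
Non-CYP routes (28%) are unchanged.
Relative clearance = 0.041 + 0.714 + 0.644 + 0.28 = 1.679.
Because systemic exposure varies inversely with clearance, the combined effect is 1 / 1.679 = 0.596.

0.596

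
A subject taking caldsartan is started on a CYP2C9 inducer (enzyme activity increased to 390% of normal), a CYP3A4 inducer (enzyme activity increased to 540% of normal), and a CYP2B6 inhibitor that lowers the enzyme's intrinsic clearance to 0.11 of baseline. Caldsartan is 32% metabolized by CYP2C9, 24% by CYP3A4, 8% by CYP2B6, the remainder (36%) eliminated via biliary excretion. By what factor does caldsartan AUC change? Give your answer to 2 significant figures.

0.34

CYP2C9: 0.32 × 3.9 = 1.248
CYP3A4: 0.24 × 5.4 = 1.296
CYP2B6: 0.08 × 0.11 = 0.0088
Other: 0.36 (unchanged)
CL_new/CL_old = 1.248 + 1.296 + 0.0088 + 0.36 = 2.9128.
Because AUC varies inversely with clearance, the combined effect is 1 / 2.9128 = 0.34.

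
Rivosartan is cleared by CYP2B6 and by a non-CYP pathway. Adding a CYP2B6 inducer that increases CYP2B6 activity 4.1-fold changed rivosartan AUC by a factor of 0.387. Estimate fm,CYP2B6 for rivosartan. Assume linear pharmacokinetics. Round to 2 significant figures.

CL'/CL = 1 / 0.387 = 2.584
4.1·fm + (1 − fm) = 2.584
fm = (2.584 − 1) / (4.1 − 1) = 0.51

0.51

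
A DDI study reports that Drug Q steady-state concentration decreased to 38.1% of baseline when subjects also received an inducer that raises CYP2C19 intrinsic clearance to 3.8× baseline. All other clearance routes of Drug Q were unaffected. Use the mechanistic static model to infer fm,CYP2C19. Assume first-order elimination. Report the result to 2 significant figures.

Let fm be the CYP2C19 fraction. New clearance relative to baseline = fm × 3.8 + (1 − fm).
Steady-state concentration ratio = 1 / (new CL fraction), so new CL fraction = 1 / 0.381 = 2.625.
fm × 3.8 + 1 − fm = 2.625  ⇒  fm × (3.8 − 1) = 1.625  ⇒  fm = 0.58.

0.58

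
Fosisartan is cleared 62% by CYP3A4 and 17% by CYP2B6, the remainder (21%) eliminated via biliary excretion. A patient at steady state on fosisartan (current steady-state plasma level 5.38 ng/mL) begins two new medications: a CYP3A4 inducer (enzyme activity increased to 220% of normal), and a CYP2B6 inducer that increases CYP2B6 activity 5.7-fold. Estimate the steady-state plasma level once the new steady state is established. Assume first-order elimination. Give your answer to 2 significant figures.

2.1 ng/mL

The CYP3A4 pathway (62% of clearance) increases to 2.2× activity: 0.62 × 2.2 = 1.364.
The CYP2B6 pathway (17% of clearance) rises to 5.7× activity: 0.17 × 5.7 = 0.969.
Non-CYP routes (21%) are unchanged.
Relative clearance = 1.364 + 0.969 + 0.21 = 2.543.
Dividing the baseline by the relative clearance: 5.38 / 2.543 = 2.1 ng/mL.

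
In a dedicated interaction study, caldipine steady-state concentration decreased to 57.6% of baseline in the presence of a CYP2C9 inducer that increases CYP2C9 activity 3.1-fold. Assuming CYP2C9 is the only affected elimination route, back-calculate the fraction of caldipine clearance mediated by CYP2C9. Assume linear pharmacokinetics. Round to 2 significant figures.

Write x for the fraction cleared via CYP2C9. The observed steady-state concentration change means clearance rose to 1/0.576 = 1.736 of baseline.
Setting x·3.1 + (1 − x) = 1.736 and solving: x = (1.736 − 1)/(3.1 − 1) = 0.35.

0.35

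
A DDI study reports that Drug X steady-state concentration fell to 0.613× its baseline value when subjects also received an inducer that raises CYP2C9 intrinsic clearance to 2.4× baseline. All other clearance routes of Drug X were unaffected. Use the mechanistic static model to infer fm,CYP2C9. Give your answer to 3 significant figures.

Write x for the fraction cleared via CYP2C9. The observed steady-state concentration change means clearance rose to 1/0.613 = 1.631 of baseline.
Only the CYP2C9 route changed, so 1.631 = x·2.4 + (1 − x), giving x = 0.451.

0.451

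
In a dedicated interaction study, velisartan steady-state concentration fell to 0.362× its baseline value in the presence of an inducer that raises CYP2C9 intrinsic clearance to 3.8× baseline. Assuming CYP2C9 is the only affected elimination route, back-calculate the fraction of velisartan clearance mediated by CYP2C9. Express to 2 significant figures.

0.63

Let x = fm,CYP2C9. Because steady-state concentration ∝ 1/CL, relative clearance rose to 1/0.362 = 2.762.
Only the CYP2C9 route changed, so 2.762 = x·3.8 + (1 − x), giving x = 0.63.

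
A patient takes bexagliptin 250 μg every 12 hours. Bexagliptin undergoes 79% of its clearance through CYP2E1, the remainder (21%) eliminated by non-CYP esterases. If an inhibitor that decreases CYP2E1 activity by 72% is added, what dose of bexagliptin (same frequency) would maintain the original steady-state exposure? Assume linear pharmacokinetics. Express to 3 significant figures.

108 μg

The CYP2E1 pathway (79% of clearance) drops to 0.28× activity: 0.79 × 0.28 = 0.2212.
Non-CYP routes (21%) are unchanged.
Relative clearance = 0.2212 + 0.21 = 0.4312.
Exposure is unchanged when dose changes in proportion to clearance. New dose = 250 μg × 0.4312 = 108 μg.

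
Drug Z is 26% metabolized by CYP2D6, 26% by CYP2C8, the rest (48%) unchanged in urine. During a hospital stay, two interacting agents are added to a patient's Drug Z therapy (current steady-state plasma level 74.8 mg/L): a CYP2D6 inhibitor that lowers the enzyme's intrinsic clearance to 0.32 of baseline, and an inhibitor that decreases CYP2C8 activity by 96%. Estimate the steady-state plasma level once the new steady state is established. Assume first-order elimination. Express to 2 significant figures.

The CYP2D6 pathway (26% of clearance) drops to 0.32× activity: 0.26 × 0.32 = 0.0832.
The CYP2C8 pathway (26% of clearance) falls to 0.04× activity: 0.26 × 0.04 = 0.0104.
The remaining 48% of clearance is unaffected.
Relative clearance = 0.0832 + 0.0104 + 0.48 = 0.5736.
Steady-state plasma level ∝ 1/CL: new value = 74.8 / 0.5736 = 1.3 × 10² mg/L.

1.3 × 10² mg/L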